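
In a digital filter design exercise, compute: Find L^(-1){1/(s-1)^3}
L^(-1){1/(s-a)^n} = t^(n-1)·e^(at)/(n-1)!
Here a = 1, n = 3: t^2·e^(t)/2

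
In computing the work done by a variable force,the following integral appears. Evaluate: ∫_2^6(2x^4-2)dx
Step 1: Find antiderivative F(x) = (2/5)x^5 - 2x
Step 2: F(6) - F(2) = 15492/5 - (44/5) = 15448/5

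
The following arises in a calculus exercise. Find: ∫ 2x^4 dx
Using power rule: ∫ 2x^4 dx=2/5 x^5+C=(2/5)x^5+C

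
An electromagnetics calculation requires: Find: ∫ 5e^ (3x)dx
Since d/dx[e^(3x)] = 3e^(3x), we get 5/3 e^(3x)+C

Answer: (5/3)e^(3x)+C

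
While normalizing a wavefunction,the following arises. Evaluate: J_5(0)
J_n(0)=0 for all n > 0 (Bessel function of first kind)
J_5(0)=0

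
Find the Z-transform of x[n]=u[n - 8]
Using the time-shift property: Z{u[n-8]} = z^(-8) * z/(z-1)
= z^(-7)/(z-1)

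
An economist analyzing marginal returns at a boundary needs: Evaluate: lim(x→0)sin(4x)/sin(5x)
sin(u) ≈ u for small u:
sin(4x)/sin(5x) ≈ 4x/(5x) = 4/5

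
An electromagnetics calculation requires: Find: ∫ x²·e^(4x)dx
Integration by parts twice:
First: u=x², dv=e^(4x) dx => x²e^(4x)/4 - (2/4)∫ xe^(4x) dx
Second (∫ xe^(4x) dx): xe^(4x)/4 - e^(4x)/16
Combining: e^(4x)(x²/4-2x/16+2/64)+C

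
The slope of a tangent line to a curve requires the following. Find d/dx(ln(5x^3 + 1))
Chain rule: d/dx[ln(u)]=u'/u where u=5x^3 + 1
u'=15x^2

Answer: (15x^2)/(5x^3 + 1)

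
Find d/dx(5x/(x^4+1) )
Quotient rule: (f/g)'=(f'g - fg')/g²
f=5x, f'=5
g=x^4+1, g'=4x^3

Answer: (5·(x^4+1)-20x^4)/(x^4+1)²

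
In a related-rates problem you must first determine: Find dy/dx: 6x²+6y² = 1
Differentiate: 12x+12y·(dy/dx)=0
dy/dx=-12x/(12y)=-1·(x/y)

Answer: dy/dx=-1·(x/y)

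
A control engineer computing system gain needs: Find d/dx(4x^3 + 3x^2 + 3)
Power rule: d/dx(ax^n)=n·a·x^(n-1)
Term by term: 12·x^2+6·x

Answer: 12x^2+6x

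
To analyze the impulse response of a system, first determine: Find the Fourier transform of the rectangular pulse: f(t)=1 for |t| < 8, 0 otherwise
F(omega) = integral from -8 to 8 of e^(-j * omega * t) dt
= 2 * sin(8 * omega)/omega = 16 * sinc(8 * omega/pi)

Answer: 2 * sin(8 * omega)/omega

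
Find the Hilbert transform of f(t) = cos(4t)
The Hilbert transform shifts each frequency component by -pi/2.
H{cos(wt)}=sin(wt)
With w=4: H{cos(4t)}=sin(4t)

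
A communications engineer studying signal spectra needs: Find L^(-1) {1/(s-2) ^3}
L^(-1){1/(s-a)^n}=t^(n-1)·e^(at)/(n-1)!
Here a=2, n=3: t^2·e^(2t)/2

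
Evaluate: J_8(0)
J_n(0)=0 for all n > 0 (Bessel function of first kind)
J_8(0)=0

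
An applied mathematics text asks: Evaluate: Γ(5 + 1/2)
Γ(n + 1/2)=(2n)!√π/(4^n·n!)
=3628800√π/(1024·120)=(945/32)·√π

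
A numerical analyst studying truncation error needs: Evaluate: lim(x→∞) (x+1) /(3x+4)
Divide numerator and denominator by x:
lim (1+1/x)/(3+4/x) = 1/3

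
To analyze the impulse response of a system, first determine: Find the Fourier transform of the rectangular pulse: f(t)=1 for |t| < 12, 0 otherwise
F(omega)=integral from -12 to 12 of e^(-j * omega * t) dt
=2 * sin(12 * omega)/omega=24 * sinc(12 * omega/pi)

Answer: 2 * sin(12 * omega)/omega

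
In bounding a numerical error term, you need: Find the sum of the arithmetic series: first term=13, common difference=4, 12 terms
Last term: a_n = 13 + (12 - 1)·4 = 57
Sum = n(a_1 + a_n)/2 = 12(13 + 57)/2 = 420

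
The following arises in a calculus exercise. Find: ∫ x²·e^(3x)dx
Integration by parts twice:
First: u = x², dv = e^(3x) dx => x²e^(3x)/3 - (2/3)∫ xe^(3x) dx
Second (∫ xe^(3x) dx): xe^(3x)/3 - e^(3x)/9
Combining: e^(3x)(x²/3-2x/9+2/27)+C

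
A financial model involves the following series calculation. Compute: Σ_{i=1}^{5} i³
Using formula: Σ i^3 = [n(n + 1)/2]² = [5·6/2]² = 225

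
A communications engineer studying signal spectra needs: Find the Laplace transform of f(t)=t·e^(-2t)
L{t·e^(at)}=1/(s-a)²
L{t·e^(-2t)}=1/(s + 2)²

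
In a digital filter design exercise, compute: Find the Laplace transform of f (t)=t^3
L{t^n}=n!/s^(n+1)
L{t^3}=3!/s^4=6/s^4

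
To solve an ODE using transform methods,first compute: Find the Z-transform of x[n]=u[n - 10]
Using the time-shift property: Z{u[n-10]}=z^(-10) * z/(z-1)
=z^(-9)/(z-1)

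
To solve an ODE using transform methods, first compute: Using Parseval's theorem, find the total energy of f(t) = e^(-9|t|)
Parseval's theorem: E=integral |f(t)|^2 dt=(1/2pi) integral |F(omega)|^2 domega
E=integral_{-inf}^{inf} e^(-18|t|) dt=2*integral_0^inf e^(-18t) dt=2/(2*9)=1/9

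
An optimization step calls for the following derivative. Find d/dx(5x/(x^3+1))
Quotient rule: (f/g)' = (f'g - fg')/g²
f = 5x, f' = 5
g = x^3 + 1, g' = 3x^2

Answer: (5·(x^3 + 1) - 15x^3)/(x^3 + 1)²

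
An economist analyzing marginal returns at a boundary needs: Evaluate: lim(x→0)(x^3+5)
Polynomial is continuous, so substitute x = 0:
1·0^3 + 5 = 5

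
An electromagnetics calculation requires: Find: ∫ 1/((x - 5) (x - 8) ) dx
Partial fractions: 1/((x-5)(x-8)) = A/(x-5) + B/(x-8)
A = -1/3, B = 1/3
∫ [-1/3· 1/(x-5) + 1/3· 1/(x-8)] dx
= (1/3)[ln|x-8| - ln|x-5|] + C

Answer: (1/3)·ln|(x-8)/(x-5)| + C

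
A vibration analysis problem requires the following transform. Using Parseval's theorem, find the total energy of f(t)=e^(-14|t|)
Parseval's theorem: E=integral |f(t)|^2 dt=(1/2pi) integral |F(omega)|^2 domega
E=integral_{-inf}^{inf} e^(-28|t|) dt=2 * integral_0^inf e^(-28t) dt=2/(2 * 14)=1/14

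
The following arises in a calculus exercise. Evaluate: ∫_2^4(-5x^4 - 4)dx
Step 1: Find antiderivative F(x) = -x^5-4x
Step 2: F(4) - F(2) = -1040 - (-40) = -1000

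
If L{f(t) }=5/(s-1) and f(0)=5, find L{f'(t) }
L{f'(t)}=s·F(s) - f(0)=5s/(s-1)-5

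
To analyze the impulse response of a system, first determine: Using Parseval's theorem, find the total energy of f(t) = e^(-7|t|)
Parseval's theorem: E=integral |f(t)|^2 dt=(1/2pi) integral |F(omega)|^2 domega
E=integral_{-inf}^{inf} e^(-14|t|) dt=2 * integral_0^inf e^(-14t) dt=2/(2 * 7)=1/7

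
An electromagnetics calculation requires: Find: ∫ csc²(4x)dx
Since d/dx[-cot(4x)]=4csc²(4x), integral=-cot(4x)/4 + C

Answer: (-1/4)cot(4x) + C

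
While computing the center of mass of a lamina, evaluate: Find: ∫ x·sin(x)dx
By parts: u = x, dv = sin(x) dx
du = dx, v = -cos(x)
= -x·cos(x) + sin(x) + C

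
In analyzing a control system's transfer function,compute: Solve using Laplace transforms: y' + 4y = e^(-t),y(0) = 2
Take L: sY - 2+4Y = 1/(s+1)
Y(s+4) = 1/(s+1)+2
Y = 1/((s+1)(s+4))+2/(s+4)
Partial fractions: 1/((s+1)(s+4)) = (1/3)/(s+1) - (1/3)/(s+4)
So Y = (1/3)/(s+1)+(5/3)/(s+4)
Inverse Laplace transform (L^(-1){1/(s+1)} = e^(-t), L^(-1){1/(s+4)} = e^(-4t)):

Answer: y(t) = (1/3)·e^(-t)+(5/3)·e^(-4t)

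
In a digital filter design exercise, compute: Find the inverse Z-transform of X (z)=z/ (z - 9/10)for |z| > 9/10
Standard pair: z/(z-a) <-> a^n*u[n] for causal signals
With a = 9/10: x[n] = (9/10)^n*u[n]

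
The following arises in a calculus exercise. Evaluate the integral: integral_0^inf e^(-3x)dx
integral_0^inf e^(-3x) dx=[-1/3 * e^(-3x)]_0^inf
=0 - (-1/3)=1/3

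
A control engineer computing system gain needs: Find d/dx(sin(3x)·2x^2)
Product rule: (fg)'=f'g+fg'
f=sin(3x), f'=3·cos(3x)
g=2x^2, g'=4x

Answer: 6·cos(3x)·x^2+4·sin(3x)·x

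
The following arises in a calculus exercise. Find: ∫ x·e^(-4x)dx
Integration by parts: u=x, dv=e^(-4x) dx
du=dx, v=e^(-4x)/(-4)
=x·e^(-4x)/(-4) - ∫ e^(-4x)/(-4) dx
=x·e^(-4x)/(-4) - e^(-4x)/16+C

Answer: e^(-4x)(x/(-4)-1/16)+C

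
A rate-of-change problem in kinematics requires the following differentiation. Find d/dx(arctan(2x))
d/dx[arctan(u)] = u'/(1+u²), u = 2x, u' = 2

Answer: 2/(1+4x²)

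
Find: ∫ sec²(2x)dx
Since d/dx[tan(2x)] = 2sec²(2x), integral = tan(2x)/2+C

Answer: (1/2)tan(2x)+C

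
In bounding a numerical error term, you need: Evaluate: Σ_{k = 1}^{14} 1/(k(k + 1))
Partial fractions: 1/(k(k + 1)) = 1/k - 1/(k + 1)
Telescoping sum: 1(1 - 1/15) = 1·14/15

Answer: 14/15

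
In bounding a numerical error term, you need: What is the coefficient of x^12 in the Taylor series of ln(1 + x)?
ln(1+x)=Σ (-1)^(n+1) x^n/n
Coefficient of x^12=(-1)^13/12=-1/12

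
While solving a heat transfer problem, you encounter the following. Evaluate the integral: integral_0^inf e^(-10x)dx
integral_0^inf e^(-10x) dx = [-1/10*e^(-10x)]_0^inf
= 0 - (-1/10) = 1/10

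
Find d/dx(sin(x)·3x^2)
Product rule: (fg)' = f'g + fg'
f = sin(x), f' = cos(x)
g = 3x^2, g' = 6x

Answer: 3·cos(x)·x^2 + 6·sin(x)·x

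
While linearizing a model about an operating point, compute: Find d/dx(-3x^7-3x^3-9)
Power rule: d/dx(ax^n)=n·a·x^(n-1)
Term by term: -21·x^6-9·x^2

Answer: -21x^6-9x^2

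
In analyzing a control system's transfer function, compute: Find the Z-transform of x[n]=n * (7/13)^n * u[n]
Using the property Z{n*a^n*u[n]} = az/(z-a)^2
With a = 7/13: X(z) = (7/13)z/(z - 7/13)^2, |z| > 7/13

Answer: (7/13)z/(z - 7/13)^2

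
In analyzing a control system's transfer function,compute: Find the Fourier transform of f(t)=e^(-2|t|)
Using the standard pair: F{e^(-a|t|)} = 2a/(a^2 + omega^2)
With a = 2: F(omega) = 4/(4 + omega^2)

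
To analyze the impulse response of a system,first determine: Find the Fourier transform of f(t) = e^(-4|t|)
Using the standard pair: F{e^(-a|t|)}=2a/(a^2+omega^2)
With a=4: F(omega)=8/(16+omega^2)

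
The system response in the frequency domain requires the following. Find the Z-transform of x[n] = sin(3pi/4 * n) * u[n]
Z{sin(w0*n)*u[n]} = z*sin(w0)/(z^2 - 2z*cos(w0) + 1)
With w0 = 3pi/4: X(z) = z*sin(3pi/4)/(z^2 - 2z*cos(3pi/4) + 1)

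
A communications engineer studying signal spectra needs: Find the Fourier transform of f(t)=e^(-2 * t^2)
The Fourier transform of a Gaussian e^(-a * t^2) is sqrt(pi/a) * e^(-omega^2/(4a)).
With a = 2: F(omega) = sqrt(pi/2) * e^(-omega^2/8)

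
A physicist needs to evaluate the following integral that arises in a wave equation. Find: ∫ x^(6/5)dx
Power rule: ∫ x^(6/5) dx=x^(11/5)/(11/5) + C

Answer: (5/11)·x^(11/5) + C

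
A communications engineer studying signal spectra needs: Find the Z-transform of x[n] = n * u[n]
Standard pair: Z{n*u[n]} = z/(z-1)^2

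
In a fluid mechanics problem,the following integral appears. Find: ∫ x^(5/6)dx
Power rule: ∫ x^(5/6) dx = x^(11/6)/(11/6)+C

Answer: (6/11)·x^(11/6)+C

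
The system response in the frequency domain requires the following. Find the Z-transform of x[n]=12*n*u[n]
Z{n * u[n]} = z/(z-1)^2
By linearity: Z{12 * n * u[n]} = 12z/(z-1)^2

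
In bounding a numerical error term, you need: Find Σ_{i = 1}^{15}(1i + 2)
=1·Σ i+2·15=1·120+30=150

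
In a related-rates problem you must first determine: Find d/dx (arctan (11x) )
d/dx[arctan(u)] = u'/(1 + u²), u = 11x, u' = 11

Answer: 11/(1 + 121x²)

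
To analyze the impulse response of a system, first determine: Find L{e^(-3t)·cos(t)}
First shifting: L{e^(at)f(t)}=F(s-a)
L{cos(t)}=s/(s²+1)
Shift: (s+3)/((s+3)²+1)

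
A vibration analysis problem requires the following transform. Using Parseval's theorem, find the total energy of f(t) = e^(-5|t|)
Parseval's theorem: E=integral |f(t)|^2 dt=(1/2pi) integral |F(omega)|^2 domega
E=integral_{-inf}^{inf} e^(-10|t|) dt=2*integral_0^inf e^(-10t) dt=2/(2*5)=1/5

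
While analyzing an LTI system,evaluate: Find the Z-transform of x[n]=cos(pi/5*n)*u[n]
Z{cos(w0 * n) * u[n]} = z(z - cos(w0))/(z^2 - 2z * cos(w0) + 1)
With w0 = pi/5: X(z) = z(z - cos(pi/5))/(z^2 - 2z * cos(pi/5) + 1)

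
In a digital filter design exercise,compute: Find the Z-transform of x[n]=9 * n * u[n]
Z{n * u[n]} = z/(z-1)^2
By linearity: Z{9 * n * u[n]} = 9z/(z-1)^2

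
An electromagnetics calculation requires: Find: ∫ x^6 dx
Using power rule: ∫ x^6 dx = 1/7 x^7 + C = (1/7)x^7 + C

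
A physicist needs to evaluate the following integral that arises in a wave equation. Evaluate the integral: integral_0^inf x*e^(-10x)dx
This is a Gamma integral. Substitute u=10x (du=10 dx):
integral_0^inf x*e^(-10x) dx=(1/10^2) integral_0^inf u^1*e^(-u) du
=Gamma(2)/10^2=1!/10^2=1/100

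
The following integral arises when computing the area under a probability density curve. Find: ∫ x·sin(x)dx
By parts: u=x, dv=sin(x) dx
du=dx, v=-cos(x)
=-x·cos(x) + sin(x) + C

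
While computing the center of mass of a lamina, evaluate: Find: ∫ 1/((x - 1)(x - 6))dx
Partial fractions: 1/((x-1)(x-6)) = A/(x-1) + B/(x-6)
A = -1/5, B = 1/5
∫ [-1/5· 1/(x-1) + 1/5· 1/(x-6)] dx
= (1/5)[ln|x-6| - ln|x-1|] + C

Answer: (1/5)·ln|(x-6)/(x-1)| + C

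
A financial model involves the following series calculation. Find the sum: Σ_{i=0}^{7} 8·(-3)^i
Geometric series: S = a(1 - r^n)/(1 - r)
a = 8, r = -3, n = 8
S = 8(1-6561)/4 = -13120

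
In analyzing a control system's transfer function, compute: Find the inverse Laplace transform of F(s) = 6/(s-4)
L^(-1){6/(s-a)}=c·e^(at)
Here a=4, c=6

Answer: 6e^(4t)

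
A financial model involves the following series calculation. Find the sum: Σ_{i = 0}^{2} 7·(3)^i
Geometric series: S = a(1 - r^n)/(1 - r)
a = 7, r = 3, n = 3
S = 7(1 - 27)/-2 = 91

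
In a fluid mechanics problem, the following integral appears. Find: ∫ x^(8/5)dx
Power rule: ∫ x^(8/5) dx = x^(13/5)/(13/5)+C

Answer: (5/13)·x^(13/5)+C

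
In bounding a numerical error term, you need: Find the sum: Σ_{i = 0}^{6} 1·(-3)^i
Geometric series: S = a(1 - r^n)/(1 - r)
a = 1, r = -3, n = 7
S = 1(1+2187)/4 = 547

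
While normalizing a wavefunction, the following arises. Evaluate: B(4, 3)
B(x,y)=Γ(x)Γ(y)/Γ(x+y)=(x-1)!(y-1)!/(x+y-1)!
B(4,3)=3!·2!/6!=1/60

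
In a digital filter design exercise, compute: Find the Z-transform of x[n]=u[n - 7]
Using the time-shift property: Z{u[n-7]} = z^(-7)*z/(z-1)
= z^(-6)/(z-1)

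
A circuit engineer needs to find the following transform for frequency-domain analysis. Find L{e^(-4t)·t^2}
First shifting: L{e^(at)f(t)} = F(s-a)
L{t^2} = 2/s^3
Shift s → s+4: 2/(s+4)^3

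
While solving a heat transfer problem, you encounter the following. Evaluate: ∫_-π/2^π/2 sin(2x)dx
Antiderivative: -cos(2x)/2
Evaluate at bounds: [-cos(2·π/2)/2] - [-cos(2·-π/2)/2]
= (-(-1)+(-1))/2 = 0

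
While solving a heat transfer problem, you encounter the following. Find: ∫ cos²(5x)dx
Using identity cos²(u)=(1+cos(2u))/2:
∫ (1+cos(10x))/2 dx=x/2+sin(10x)/20+C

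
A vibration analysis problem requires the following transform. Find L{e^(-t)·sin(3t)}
First shifting: L{e^(at)f(t)}=F(s-a)
L{sin(3t)}=3/(s² + 9)
Shift: 3/((s + 1)² + 9)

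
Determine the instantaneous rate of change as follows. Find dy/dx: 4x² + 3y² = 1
Differentiate: 8x + 6y·(dy/dx)=0
dy/dx=-8x/(6y)=-(4/3)·(x/y)

Answer: dy/dx=-(4/3)·(x/y)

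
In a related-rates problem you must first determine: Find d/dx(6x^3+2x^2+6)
Power rule: d/dx(ax^n) = n·a·x^(n-1)
Term by term: 18·x^2 + 4·x

Answer: 18x^2 + 4x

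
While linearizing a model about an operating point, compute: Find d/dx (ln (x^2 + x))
Chain rule: d/dx[ln(u)] = u'/u where u = x^2+x
u' = 2x+1

Answer: (2x+1)/(x^2+x)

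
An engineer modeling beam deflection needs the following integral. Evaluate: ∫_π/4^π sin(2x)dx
Antiderivative: -cos(2x)/2
Evaluate at bounds: [-cos(2·π)/2] - [-cos(2·π/4)/2]
=(-(1) + (0))/2=-1/2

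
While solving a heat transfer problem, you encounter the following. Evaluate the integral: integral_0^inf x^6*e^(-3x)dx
This is a Gamma integral. Substitute u = 3x (du = 3 dx):
integral_0^inf x^6 * e^(-3x) dx = (1/3^7) integral_0^inf u^6 * e^(-u) du
= Gamma(7)/3^7 = 6!/3^7 = 720/2187

Answer: 80/243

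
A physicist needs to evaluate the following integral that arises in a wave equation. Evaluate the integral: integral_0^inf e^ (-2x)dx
integral_0^inf e^(-2x) dx=[-1/2*e^(-2x)]_0^inf
=0 - (-1/2)=1/2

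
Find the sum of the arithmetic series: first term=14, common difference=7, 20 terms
Last term: a_n=14 + (20 - 1)·7=147
Sum=n(a_1 + a_n)/2=20(14 + 147)/2=1610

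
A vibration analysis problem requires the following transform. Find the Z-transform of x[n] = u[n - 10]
Using the time-shift property: Z{u[n-10]} = z^(-10) * z/(z-1)
= z^(-9)/(z-1)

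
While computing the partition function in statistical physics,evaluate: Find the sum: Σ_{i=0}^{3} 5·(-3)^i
Geometric series: S=a(1 - r^n)/(1 - r)
a=5, r=-3, n=4
S=5(1-81)/4=-100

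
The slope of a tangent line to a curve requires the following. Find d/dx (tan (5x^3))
Chain rule: d/dx[tan(u)]=sec²(u)·u' where u=5x^3
u'=15x^2

Answer: 15x^2·sec²(5x^3)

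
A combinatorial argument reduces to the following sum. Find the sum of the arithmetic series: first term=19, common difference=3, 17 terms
Last term: a_n=19 + (17 - 1)·3=67
Sum=n(a_1 + a_n)/2=17(19 + 67)/2=731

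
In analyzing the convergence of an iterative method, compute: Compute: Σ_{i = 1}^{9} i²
Using formula: Σ i^2 = n(n + 1)(2n + 1)/6 = 9·10·19/6 = 285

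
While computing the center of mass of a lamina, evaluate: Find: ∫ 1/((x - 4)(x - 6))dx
Partial fractions: 1/((x-4)(x-6)) = A/(x-4)+B/(x-6)
A = -1/2, B = 1/2
∫ [-1/2· 1/(x-4)+1/2· 1/(x-6)] dx
= (1/2)[ln|x-6| - ln|x-4|]+C

Answer: (1/2)·ln|(x-6)/(x-4)|+C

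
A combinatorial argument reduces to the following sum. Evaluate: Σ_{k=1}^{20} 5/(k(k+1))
Partial fractions: 5/(k(k + 1))=5/k - 5/(k + 1)
Telescoping sum: 5(1 - 1/21)=5·20/21

Answer: 100/21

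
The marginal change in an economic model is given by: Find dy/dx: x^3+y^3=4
Differentiate: 3x^2 + 3y^2·(dy/dx) = 0
dy/dx = -3x^2/(3y^2)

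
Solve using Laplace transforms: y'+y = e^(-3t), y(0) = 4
Take L: sY - 4+Y=1/(s+3)
Y(s+1)=1/(s+3)+4
Y=1/((s+3)(s+1))+4/(s+1)
Partial fractions: 1/((s+3)(s+1))=-(1/2)/(s+3)+(1/2)/(s+1)
So Y=-(1/2)/(s+3)+(9/2)/(s+1)
Inverse Laplace transform (L^(-1){1/(s+3)}=e^(-3t), L^(-1){1/(s+1)}=e^(-t)):

Answer: y(t)=(-1/2)·e^(-3t)+(9/2)·e^(-t)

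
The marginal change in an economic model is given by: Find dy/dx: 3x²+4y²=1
Differentiate: 6x+8y·(dy/dx) = 0
dy/dx = -6x/(8y) = -(3/4)·(x/y)

Answer: dy/dx = -(3/4)·(x/y)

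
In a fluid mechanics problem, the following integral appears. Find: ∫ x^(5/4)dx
Power rule: ∫ x^(5/4) dx=x^(9/4)/(9/4)+C

Answer: (4/9)·x^(9/4)+C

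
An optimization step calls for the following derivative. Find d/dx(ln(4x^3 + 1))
Chain rule: d/dx[ln(u)] = u'/u where u = 4x^3 + 1
u' = 12x^2

Answer: (12x^2)/(4x^3 + 1)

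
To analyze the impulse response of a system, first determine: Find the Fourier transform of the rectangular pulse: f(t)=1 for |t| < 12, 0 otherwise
F(omega)=integral from -12 to 12 of e^(-j * omega * t) dt
=2 * sin(12 * omega)/omega=24 * sinc(12 * omega/pi)

Answer: 2 * sin(12 * omega)/omega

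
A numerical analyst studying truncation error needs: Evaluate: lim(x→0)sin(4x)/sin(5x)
sin(u) ≈ u for small u:
sin(4x)/sin(5x) ≈ 4x/(5x) = 4/5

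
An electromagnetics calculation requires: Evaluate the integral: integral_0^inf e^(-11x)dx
integral_0^inf e^(-11x) dx=[-1/11 * e^(-11x)]_0^inf
=0 - (-1/11)=1/11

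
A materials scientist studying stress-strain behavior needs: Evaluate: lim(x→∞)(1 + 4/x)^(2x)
Rewrite as [(1 + 4/x)^x]^2.
lim(1 + 4/x)^x = e^4, so limit = (e^4)^2 = e^8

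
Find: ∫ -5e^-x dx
Since d/dx[e^-x]=- e^-x, we get 5e^-x+C

Answer: 5e^-x+C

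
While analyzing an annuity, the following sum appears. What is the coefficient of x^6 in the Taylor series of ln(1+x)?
ln(1 + x)=Σ (-1)^(n + 1) x^n/n
Coefficient of x^6=(-1)^7/6=-1/6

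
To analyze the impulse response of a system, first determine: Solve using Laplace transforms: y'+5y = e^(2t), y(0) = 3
Take L: sY - 3 + 5Y=1/(s-2)
Y(s + 5)=1/(s-2) + 3
Y=1/((s-2)(s + 5)) + 3/(s + 5)
Partial fractions: 1/((s-2)(s + 5))=(1/7)/(s-2) - (1/7)/(s + 5)
So Y=(1/7)/(s-2) + (20/7)/(s + 5)
Inverse Laplace transform (L^(-1){1/(s-2)}=e^(2t), L^(-1){1/(s + 5)}=e^(-5t)):

Answer: y(t)=(1/7)·e^(2t) + (20/7)·e^(-5t)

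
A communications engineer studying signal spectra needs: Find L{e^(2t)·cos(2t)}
First shifting: L{e^(at)f(t)} = F(s-a)
L{cos(2t)} = s/(s²+4)
Shift: (s-2)/((s-2)²+4)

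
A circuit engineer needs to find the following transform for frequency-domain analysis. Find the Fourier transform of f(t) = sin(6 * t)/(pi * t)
sin(W*t)/(pi*t) = (W/pi)*sinc(W*t/pi) is the impulse response of the ideal low-pass filter with cutoff W (here W = 6).
Its Fourier transform is a rectangular function:
F(omega) = 1 for |omega| < 6, 0 otherwise

Answer: rect(omega/12) [i.e., 1 for |omega| < 6, 0 otherwise]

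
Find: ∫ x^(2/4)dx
Power rule: ∫ x^(1/2) dx = x^(3/2)/(3/2) + C

Answer: (2/3)·x^(3/2) + C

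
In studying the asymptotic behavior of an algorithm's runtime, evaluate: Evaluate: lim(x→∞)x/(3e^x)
Apply L'Hôpital 1 times (∞/∞ each time):
Eventually get 1!/(3e^x) → 0

Answer: 0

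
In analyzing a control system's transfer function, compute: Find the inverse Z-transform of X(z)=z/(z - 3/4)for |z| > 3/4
Standard pair: z/(z-a) <-> a^n*u[n] for causal signals
With a = 3/4: x[n] = (3/4)^n*u[n]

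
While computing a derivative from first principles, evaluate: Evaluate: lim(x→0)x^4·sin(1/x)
Squeeze theorem: -|x^4| ≤ x^4·sin(1/x) ≤ |x^4|
Since x^4 → 0 as x → 0, by squeeze theorem the limit is 0

Answer: 0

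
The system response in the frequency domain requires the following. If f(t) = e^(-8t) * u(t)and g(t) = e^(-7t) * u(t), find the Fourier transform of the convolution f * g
By the convolution theorem: F{f * g} = F(omega) * G(omega)
F(omega) = 1/(8 + j * omega), G(omega) = 1/(7 + j * omega)
F{f * g} = 1/((8 + j * omega)(7 + j * omega))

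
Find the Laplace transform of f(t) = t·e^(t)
L{t·e^(at)}=1/(s-a)²
L{t·e^(t)}=1/(s-1)²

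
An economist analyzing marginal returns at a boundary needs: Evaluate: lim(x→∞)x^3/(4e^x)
Apply L'Hôpital 3 times (∞/∞ each time):
Eventually get 3!/(4e^x) → 0

Answer: 0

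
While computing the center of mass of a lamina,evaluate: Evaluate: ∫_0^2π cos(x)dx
Antiderivative: sin(x)
Evaluate at bounds: [sin(1·2π)/1] - [sin(1·0)/1]
= ((0) - (0))/1 = 0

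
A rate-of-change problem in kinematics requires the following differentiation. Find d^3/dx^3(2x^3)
Apply power rule 3 times:
d^1: 6x^2
d^2: 12x
d^3: 12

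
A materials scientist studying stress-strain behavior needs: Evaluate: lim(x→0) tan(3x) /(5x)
tan(u) ≈ u for small u:
tan(3x)/(5x) ≈ 3x/(5x) = 3/5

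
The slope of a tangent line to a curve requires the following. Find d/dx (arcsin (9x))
d/dx[arcsin(u)]=u'/√(1-u²), u=9x, u'=9

Answer: 9/√(1 - 81x²)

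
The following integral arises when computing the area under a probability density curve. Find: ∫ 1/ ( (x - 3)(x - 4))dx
Partial fractions: 1/((x-3)(x-4)) = A/(x-3)+B/(x-4)
A = -1, B = 1
∫ [-1· 1/(x-3)+1· 1/(x-4)] dx
= (1)[ln|x-4| - ln|x-3|]+C

Answer: ln|(x-4)/(x-3)|+C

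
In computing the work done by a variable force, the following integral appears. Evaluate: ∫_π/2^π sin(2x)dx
Antiderivative: -cos(2x)/2
Evaluate at bounds: [-cos(2·π)/2] - [-cos(2·π/2)/2]
= (-(1)+(-1))/2 = -1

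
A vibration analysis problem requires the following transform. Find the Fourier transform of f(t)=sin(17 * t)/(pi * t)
sin(W * t)/(pi * t)=(W/pi) * sinc(W * t/pi) is the impulse response of the ideal low-pass filter with cutoff W (here W=17).
Its Fourier transform is a rectangular function:
F(omega)=1 for |omega| < 17, 0 otherwise

Answer: rect(omega/34) [i.e., 1 for |omega| < 17, 0 otherwise]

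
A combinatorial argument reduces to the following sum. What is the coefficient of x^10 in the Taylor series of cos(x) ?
cos(x) = Σ (-1)^k x^(2k)/(2k)!
For x^10: (-1)^5/10! = -1/3628800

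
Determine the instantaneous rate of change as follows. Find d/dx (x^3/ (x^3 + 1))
Quotient rule: (f/g)' = (f'g - fg')/g²
f = x^3, f' = 3x^2
g = x^3+1, g' = 3x^2

Answer: (3x^2·(x^3+1)-3x^5)/(x^3+1)²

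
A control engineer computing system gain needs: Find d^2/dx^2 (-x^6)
Apply power rule 2 times:
d^1: -6x^5
d^2: -30x^4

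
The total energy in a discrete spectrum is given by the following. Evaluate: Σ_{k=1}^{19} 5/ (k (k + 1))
Partial fractions: 5/(k(k+1))=5/k - 5/(k+1)
Telescoping sum: 5(1-1/20)=5·19/20

Answer: 19/4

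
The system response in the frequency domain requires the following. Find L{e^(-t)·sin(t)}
First shifting: L{e^(at)f(t)}=F(s-a)
L{sin(t)}=1/(s²+1)
Shift: 1/((s+1)²+1)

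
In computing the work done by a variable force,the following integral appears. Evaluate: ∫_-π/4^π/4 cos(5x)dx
Antiderivative: sin(5x)/5
Evaluate at bounds: [sin(5·π/4)/5] - [sin(5·-π/4)/5]
=((-√2/2) - (√2/2))/5=-√2/5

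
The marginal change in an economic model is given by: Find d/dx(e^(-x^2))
Chain rule: d/dx[e^u] = e^u · u' where u = -x^2
u' = -2x

Answer: -2x·e^(-x^2)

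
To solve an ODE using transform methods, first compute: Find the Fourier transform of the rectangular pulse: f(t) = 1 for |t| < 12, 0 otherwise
F(omega) = integral from -12 to 12 of e^(-j*omega*t) dt
= 2*sin(12*omega)/omega = 24*sinc(12*omega/pi)

Answer: 2*sin(12*omega)/omega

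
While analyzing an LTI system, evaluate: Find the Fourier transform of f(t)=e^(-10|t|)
Using the standard pair: F{e^(-a|t|)} = 2a/(a^2 + omega^2)
With a = 10: F(omega) = 20/(100 + omega^2)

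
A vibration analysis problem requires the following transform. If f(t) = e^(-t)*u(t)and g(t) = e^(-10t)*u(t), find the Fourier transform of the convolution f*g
By the convolution theorem: F{f*g} = F(omega)*G(omega)
F(omega) = 1/(1+j*omega), G(omega) = 1/(10+j*omega)
F{f*g} = 1/((1+j*omega)(10+j*omega))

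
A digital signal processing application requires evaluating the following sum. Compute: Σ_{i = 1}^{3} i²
Using formula: Σ i^2=n(n + 1)(2n + 1)/6=3·4·7/6=14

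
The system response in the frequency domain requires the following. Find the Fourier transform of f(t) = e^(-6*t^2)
The Fourier transform of a Gaussian e^(-a*t^2) is sqrt(pi/a)*e^(-omega^2/(4a)).
With a = 6: F(omega) = sqrt(pi/6)*e^(-omega^2/24)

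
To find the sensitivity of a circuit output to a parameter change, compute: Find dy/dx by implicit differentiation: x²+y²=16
Differentiate both sides: 2x + 2y·(dy/dx) = 0
Solve: dy/dx = -2x/(2y) = -x/y

Answer: dy/dx = -x/y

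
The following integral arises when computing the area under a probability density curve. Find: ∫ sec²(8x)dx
Since d/dx[tan(8x)]=8sec²(8x), integral=tan(8x)/8+C

Answer: (1/8)tan(8x)+C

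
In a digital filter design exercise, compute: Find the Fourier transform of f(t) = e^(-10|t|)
Using the standard pair: F{e^(-a|t|)}=2a/(a^2+omega^2)
With a=10: F(omega)=20/(100+omega^2)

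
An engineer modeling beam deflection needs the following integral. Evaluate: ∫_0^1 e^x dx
Antiderivative: e^x
Evaluate: (e^1-1)

Answer: e^1-1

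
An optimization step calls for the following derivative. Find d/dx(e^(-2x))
Chain rule: d/dx[e^u] = e^u · u' where u = -2x
u' = -2

Answer: -2·e^(-2x)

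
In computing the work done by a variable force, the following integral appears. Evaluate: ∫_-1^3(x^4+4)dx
Step 1: Find antiderivative F(x)=(1/5)x^5 + 4x
Step 2: F(3) - F(-1)=303/5 - (-21/5)=324/5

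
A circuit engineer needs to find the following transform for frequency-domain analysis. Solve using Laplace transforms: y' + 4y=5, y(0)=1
Take L of both sides: sY(s) - 1 + 4Y(s)=5/s
Y(s)(s + 4)=5/s + 1
Y(s)=5/(s(s + 4)) + 1/(s + 4)
Partial fractions: 5/(s(s + 4))=(5/4)/s - (5/4)/(s + 4)
So Y(s)=(5/4)/s - (1/4)/(s + 4)
Inverse transform (L^(-1){1/s}=1, L^(-1){1/(s + 4)}=e^(-4t)):

Answer: y(t)=5/4 - (1/4)·e^(-4t)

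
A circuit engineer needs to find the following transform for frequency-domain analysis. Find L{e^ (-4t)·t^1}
First shifting: L{e^(at)f(t)} = F(s-a)
L{t^1} = 1/s^2
Shift s → s + 4: 1/(s + 4)^2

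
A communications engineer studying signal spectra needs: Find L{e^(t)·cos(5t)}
First shifting: L{e^(at)f(t)} = F(s-a)
L{cos(5t)} = s/(s² + 25)
Shift: (s-1)/((s-1)² + 25)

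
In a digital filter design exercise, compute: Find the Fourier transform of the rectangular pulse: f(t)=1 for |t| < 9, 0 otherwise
F(omega) = integral from -9 to 9 of e^(-j*omega*t) dt
= 2*sin(9*omega)/omega = 18*sinc(9*omega/pi)

Answer: 2*sin(9*omega)/omega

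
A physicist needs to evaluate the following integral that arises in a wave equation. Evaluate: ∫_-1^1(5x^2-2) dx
Step 1: Find antiderivative F(x)=(5/3)x^3-2x
Step 2: F(1) - F(-1)=-1/3 - (1/3)=-2/3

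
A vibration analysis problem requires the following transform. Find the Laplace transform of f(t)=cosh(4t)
L{cosh(at)}=s/(s²-a²)
L{cosh(4t)}=s/(s²-16)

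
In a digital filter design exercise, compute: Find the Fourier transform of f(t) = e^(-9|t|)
Using the standard pair: F{e^(-a|t|)} = 2a/(a^2 + omega^2)
With a = 9: F(omega) = 18/(81 + omega^2)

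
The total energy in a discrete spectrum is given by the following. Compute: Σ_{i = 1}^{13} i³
Using formula: Σ i^3 = [n(n + 1)/2]² = [13·14/2]² = 8281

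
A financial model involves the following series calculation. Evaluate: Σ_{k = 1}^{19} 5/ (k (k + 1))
Partial fractions: 5/(k(k + 1)) = 5/k - 5/(k + 1)
Telescoping sum: 5(1 - 1/20) = 5·19/20

Answer: 19/4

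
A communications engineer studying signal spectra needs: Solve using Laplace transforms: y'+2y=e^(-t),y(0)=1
Take L: sY - 1+2Y = 1/(s+1)
Y(s+2) = 1/(s+1)+1
Y = 1/((s+1)(s+2))+1/(s+2)
Partial fractions: 1/((s+1)(s+2)) = 1/(s+1)-1/(s+2)
So Y = 1/(s+1)
Inverse Laplace transform (L^(-1){1/(s+1)} = e^(-t), L^(-1){1/(s+2)} = e^(-2t)):

Answer: y(t) = 1·e^(-t)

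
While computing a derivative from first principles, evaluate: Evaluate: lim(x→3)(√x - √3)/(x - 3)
Multiply by conjugate (√x+√3)/(√x+√3):
= (x - 3)/((x - 3)(√x+√3)) = 1/(√x+√3)
As x → 3: 1/(2√3)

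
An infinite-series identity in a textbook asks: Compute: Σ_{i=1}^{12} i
Using formula: Σ i^1 = n(n+1)/2 = 12·13/2 = 78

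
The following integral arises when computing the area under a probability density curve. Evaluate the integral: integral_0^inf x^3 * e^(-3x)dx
This is a Gamma integral. Substitute u=3x (du=3 dx):
integral_0^inf x^3 * e^(-3x) dx=(1/3^4) integral_0^inf u^3 * e^(-u) du
=Gamma(4)/3^4=3!/3^4=6/81

Answer: 2/27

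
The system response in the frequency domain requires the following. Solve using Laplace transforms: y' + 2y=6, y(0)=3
Take L of both sides: sY(s) - 3 + 2Y(s) = 6/s
Y(s)(s + 2) = 6/s + 3
Y(s) = 6/(s(s + 2)) + 3/(s + 2)
Partial fractions: 6/(s(s + 2)) = 3/s - 3/(s + 2)
So Y(s) = 3/s
Inverse transform (L^(-1){1/s} = 1, L^(-1){1/(s + 2)} = e^(-2t)):

Answer: y(t) = 3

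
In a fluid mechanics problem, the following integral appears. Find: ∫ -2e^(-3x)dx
Since d/dx[e^(-3x)]=-3e^(-3x), we get 2/3 e^(-3x) + C

Answer: (2/3)e^(-3x) + C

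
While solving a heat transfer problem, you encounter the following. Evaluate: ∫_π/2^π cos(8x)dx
Antiderivative: sin(8x)/8
Evaluate at bounds: [sin(8·π)/8] - [sin(8·π/2)/8]
= ((0) - (0))/8 = 0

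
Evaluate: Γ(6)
Γ(n) = (n-1)! for positive integers
Γ(6) = 5! = 120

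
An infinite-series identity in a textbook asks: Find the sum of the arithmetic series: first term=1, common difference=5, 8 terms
Last term: a_n = 1+(8-1)·5 = 36
Sum = n(a_1+a_n)/2 = 8(1+36)/2 = 148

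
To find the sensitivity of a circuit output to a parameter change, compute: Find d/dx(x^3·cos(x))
Product rule: (fg)' = f'g+fg'
f = x^3, f' = 3x^2
g = cos(x), g' = -sin(x)

Answer: 3x^2·cos(x) - x^3·sin(x)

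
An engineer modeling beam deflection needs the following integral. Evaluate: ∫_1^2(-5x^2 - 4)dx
Step 1: Find antiderivative F(x) = (-5/3)x^3 - 4x
Step 2: F(2) - F(1) = -64/3 - (-17/3) = -47/3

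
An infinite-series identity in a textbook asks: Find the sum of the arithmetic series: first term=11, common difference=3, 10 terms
Last term: a_n=11 + (10 - 1)·3=38
Sum=n(a_1 + a_n)/2=10(11 + 38)/2=245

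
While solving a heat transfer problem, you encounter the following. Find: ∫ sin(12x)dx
Using substitution u = 12x: ∫ sin(u) du/12 = -cos(u)/12 + C

Answer: (-1/12)cos(12x) + C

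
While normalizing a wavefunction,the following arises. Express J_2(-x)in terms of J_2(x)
For integer n: J_n(-x)=(-1)^n J_n(x)
With n=2: J_2(-x)=(-1)^2 J_2(x)=J_2(x)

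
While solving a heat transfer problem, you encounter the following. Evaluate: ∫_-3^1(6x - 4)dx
Step 1: Find antiderivative F(x) = 3x^2-4x
Step 2: F(1) - F(-3) = -1 - (39) = -40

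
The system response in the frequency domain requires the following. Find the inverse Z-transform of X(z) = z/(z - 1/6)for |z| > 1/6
Standard pair: z/(z-a) <-> a^n * u[n] for causal signals
With a = 1/6: x[n] = (1/6)^n * u[n]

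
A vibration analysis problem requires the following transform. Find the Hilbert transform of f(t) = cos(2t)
The Hilbert transform shifts each frequency component by -pi/2.
H{cos(wt)}=sin(wt)
With w=2: H{cos(2t)}=sin(2t)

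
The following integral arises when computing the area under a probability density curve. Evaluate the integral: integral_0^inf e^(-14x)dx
integral_0^inf e^(-14x) dx=[-1/14*e^(-14x)]_0^inf
=0 - (-1/14)=1/14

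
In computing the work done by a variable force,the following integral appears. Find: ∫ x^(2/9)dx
Power rule: ∫ x^(2/9) dx = x^(11/9)/(11/9)+C

Answer: (9/11)·x^(11/9)+C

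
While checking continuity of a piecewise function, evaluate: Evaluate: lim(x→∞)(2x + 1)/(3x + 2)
Divide numerator and denominator by x:
lim (2 + 1/x)/(3 + 2/x)=2/3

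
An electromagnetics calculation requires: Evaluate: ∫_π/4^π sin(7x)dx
Antiderivative: -cos(7x)/7
Evaluate at bounds: [-cos(7·π)/7] - [-cos(7·π/4)/7]
=(-(-1)+(√2/2))/7=1/7+√2/14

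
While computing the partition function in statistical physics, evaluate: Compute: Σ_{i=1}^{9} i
Using formula: Σ i^1 = n(n + 1)/2 = 9·10/2 = 45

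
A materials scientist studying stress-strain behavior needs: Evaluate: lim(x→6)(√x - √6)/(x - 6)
Multiply by conjugate (√x + √6)/(√x + √6):
= (x - 6)/((x - 6)(√x + √6)) = 1/(√x + √6)
As x → 6: 1/(2√6)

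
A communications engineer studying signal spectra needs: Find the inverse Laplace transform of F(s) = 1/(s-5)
L^(-1){1/(s-a)}=c·e^(at)
Here a=5, c=1

Answer: e^(5t)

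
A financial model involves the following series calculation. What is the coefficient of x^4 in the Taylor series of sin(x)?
sin(x) has only odd powers. Coefficient of x^4 = 0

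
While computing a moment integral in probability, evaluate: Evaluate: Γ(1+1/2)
Γ(n+1/2)=(2n)!√π/(4^n·n!)
=2√π/(4·1)=(1/2)·√π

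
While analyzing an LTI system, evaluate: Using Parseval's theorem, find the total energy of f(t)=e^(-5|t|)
Parseval's theorem: E=integral |f(t)|^2 dt=(1/2pi) integral |F(omega)|^2 domega
E=integral_{-inf}^{inf} e^(-10|t|) dt=2*integral_0^inf e^(-10t) dt=2/(2*5)=1/5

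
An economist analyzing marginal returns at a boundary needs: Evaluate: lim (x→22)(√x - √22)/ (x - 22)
Multiply by conjugate (√x+√22)/(√x+√22):
=(x - 22)/((x - 22)(√x+√22))=1/(√x+√22)
As x → 22: 1/(2√22)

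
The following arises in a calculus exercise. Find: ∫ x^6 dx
Using power rule: ∫ x^6 dx = 1/7 x^7 + C = (1/7)x^7 + C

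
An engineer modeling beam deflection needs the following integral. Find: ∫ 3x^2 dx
Using power rule: ∫ 3x^2 dx=3/3 x^3+C=x^3+C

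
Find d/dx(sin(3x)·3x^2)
Product rule: (fg)' = f'g+fg'
f = sin(3x), f' = 3·cos(3x)
g = 3x^2, g' = 6x

Answer: 9·cos(3x)·x^2+6·sin(3x)·x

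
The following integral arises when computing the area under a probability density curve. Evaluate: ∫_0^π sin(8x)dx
Antiderivative: -cos(8x)/8
Evaluate at bounds: [-cos(8·π)/8] - [-cos(8·0)/8]
= (-(1) + (1))/8 = 0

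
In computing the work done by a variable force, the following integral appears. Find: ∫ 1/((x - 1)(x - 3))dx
Partial fractions: 1/((x-1)(x-3))=A/(x-1) + B/(x-3)
A=-1/2, B=1/2
∫ [-1/2· 1/(x-1) + 1/2· 1/(x-3)] dx
=(1/2)[ln|x-3| - ln|x-1|] + C

Answer: (1/2)·ln|(x-3)/(x-1)| + C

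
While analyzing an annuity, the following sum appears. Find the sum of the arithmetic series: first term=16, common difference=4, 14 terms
Last term: a_n = 16 + (14 - 1)·4 = 68
Sum = n(a_1 + a_n)/2 = 14(16 + 68)/2 = 588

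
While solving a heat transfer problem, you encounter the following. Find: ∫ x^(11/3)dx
Power rule: ∫ x^(11/3) dx = x^(14/3)/(14/3)+C

Answer: (3/14)·x^(14/3)+C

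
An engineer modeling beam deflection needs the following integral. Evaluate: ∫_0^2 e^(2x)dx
Antiderivative: (1/2)e^(2x)
Evaluate: (1/2)(e^4 - 1)

Answer: (e^4 - 1)/2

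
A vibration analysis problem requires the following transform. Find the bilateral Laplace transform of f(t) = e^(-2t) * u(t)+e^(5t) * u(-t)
For e^(-2t) * u(t): L = 1/(s+2), Re(s) > -2
For e^(5t) * u(-t): L = -1/(s-5), Re(s) < 5
Combined: F(s) = 1/(s+2)-1/(s-5), -2 < Re(s) < 5

Answer: 1/(s+2)-1/(s-5), ROC: -2 < Re(s) < 5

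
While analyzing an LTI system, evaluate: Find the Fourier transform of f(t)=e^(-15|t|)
Using the standard pair: F{e^(-a|t|)} = 2a/(a^2 + omega^2)
With a = 15: F(omega) = 30/(225 + omega^2)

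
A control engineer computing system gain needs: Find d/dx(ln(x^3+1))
Chain rule: d/dx[ln(u)] = u'/u where u = x^3 + 1
u' = 3x^2

Answer: (3x^2)/(x^3 + 1)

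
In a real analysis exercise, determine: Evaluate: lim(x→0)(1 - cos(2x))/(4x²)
Using 1-cos(u) ≈ u²/2 for small u:
(1-cos(2x)) ≈ (2x)²/2=4x²/2
So limit=4/(2·4)=1/2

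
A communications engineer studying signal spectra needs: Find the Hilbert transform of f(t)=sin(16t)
The Hilbert transform shifts each frequency component by -pi/2.
H{sin(wt)}=-cos(wt)
With w=16: H{sin(16t)}=-cos(16t)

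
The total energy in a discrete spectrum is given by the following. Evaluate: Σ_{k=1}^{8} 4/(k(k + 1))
Partial fractions: 4/(k(k + 1))=4/k - 4/(k + 1)
Telescoping sum: 4(1 - 1/9)=4·8/9

Answer: 32/9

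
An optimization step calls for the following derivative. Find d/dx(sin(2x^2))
Chain rule: d/dx[sin(u)]=cos(u)·u' where u=2x^2
u'=4x

Answer: 4x·cos(2x^2)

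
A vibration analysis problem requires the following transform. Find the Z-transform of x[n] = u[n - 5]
Using the time-shift property: Z{u[n-5]}=z^(-5)*z/(z-1)
=z^(-4)/(z-1)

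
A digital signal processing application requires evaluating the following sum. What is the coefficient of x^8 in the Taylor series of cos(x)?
cos(x)=Σ (-1)^k x^(2k)/(2k)!
For x^8: (-1)^4/8!=1/40320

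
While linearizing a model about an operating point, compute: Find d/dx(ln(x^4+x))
Chain rule: d/dx[ln(u)] = u'/u where u = x^4 + x
u' = 4x^3 + 1

Answer: (4x^3 + 1)/(x^4 + x)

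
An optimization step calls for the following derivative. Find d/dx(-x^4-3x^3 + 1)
Power rule: d/dx(ax^n) = n·a·x^(n-1)
Term by term: -4·x^3 - 9·x^2

Answer: -4x^3 - 9x^2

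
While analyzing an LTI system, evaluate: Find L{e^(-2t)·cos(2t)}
First shifting: L{e^(at)f(t)} = F(s-a)
L{cos(2t)} = s/(s²+4)
Shift: (s+2)/((s+2)²+4)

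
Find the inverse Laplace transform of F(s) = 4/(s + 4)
L^(-1){4/(s-a)} = c·e^(at)
Here a = -4, c = 4

Answer: 4e^(-4t)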